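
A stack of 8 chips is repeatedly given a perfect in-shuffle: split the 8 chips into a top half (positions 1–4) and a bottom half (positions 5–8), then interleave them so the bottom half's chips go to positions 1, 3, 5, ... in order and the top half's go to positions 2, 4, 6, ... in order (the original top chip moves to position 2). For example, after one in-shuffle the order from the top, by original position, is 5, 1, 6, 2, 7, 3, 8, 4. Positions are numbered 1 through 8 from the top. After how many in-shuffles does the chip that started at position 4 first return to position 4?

Follow position 4 under repeated in-shuffles:
4 → 8 → 7 → 5 → 1 → 2 → 4
It first returns after 6 in-shuffles.

6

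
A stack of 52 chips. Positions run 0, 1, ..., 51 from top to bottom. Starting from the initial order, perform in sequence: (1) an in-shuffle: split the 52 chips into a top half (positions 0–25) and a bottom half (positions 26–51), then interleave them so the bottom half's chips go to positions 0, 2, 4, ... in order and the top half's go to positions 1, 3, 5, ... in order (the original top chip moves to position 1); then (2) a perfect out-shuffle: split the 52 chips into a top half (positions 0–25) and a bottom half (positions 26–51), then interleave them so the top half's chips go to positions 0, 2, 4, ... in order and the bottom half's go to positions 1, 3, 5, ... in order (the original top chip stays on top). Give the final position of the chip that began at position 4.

Track the chip from position 4 forward through each operation:
  after op 1 (in-shuffle): 4 → 9
  after op 2 (out-shuffle): 9 → 18

18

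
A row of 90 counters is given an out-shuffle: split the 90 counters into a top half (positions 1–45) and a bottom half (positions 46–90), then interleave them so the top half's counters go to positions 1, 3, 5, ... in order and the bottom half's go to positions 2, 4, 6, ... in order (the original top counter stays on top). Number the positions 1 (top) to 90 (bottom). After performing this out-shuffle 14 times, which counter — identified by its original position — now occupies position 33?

Work backwards from position 33, undoing one out-shuffle at a time:
33 ← 17 ← 9 ← 5 ← 3 ← ... ← 5 (14 steps).
So the counter now at position 33 started at position 5.

5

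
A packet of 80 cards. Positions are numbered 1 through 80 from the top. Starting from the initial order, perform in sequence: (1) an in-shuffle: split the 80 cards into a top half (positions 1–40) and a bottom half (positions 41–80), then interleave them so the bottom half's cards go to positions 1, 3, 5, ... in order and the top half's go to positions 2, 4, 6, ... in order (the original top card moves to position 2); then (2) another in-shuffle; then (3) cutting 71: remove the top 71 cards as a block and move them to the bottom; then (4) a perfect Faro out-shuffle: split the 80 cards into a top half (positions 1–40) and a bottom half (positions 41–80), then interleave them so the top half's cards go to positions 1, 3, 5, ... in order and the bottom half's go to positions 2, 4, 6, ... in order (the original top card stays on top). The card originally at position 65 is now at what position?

Track the card from position 65 forward through each operation:
  after op 1 (in-shuffle): 65 → 49
  after op 2 (in-shuffle): 49 → 17
  after op 3 (cut 71): 17 → 26
  after op 4 (out-shuffle): 26 → 51

51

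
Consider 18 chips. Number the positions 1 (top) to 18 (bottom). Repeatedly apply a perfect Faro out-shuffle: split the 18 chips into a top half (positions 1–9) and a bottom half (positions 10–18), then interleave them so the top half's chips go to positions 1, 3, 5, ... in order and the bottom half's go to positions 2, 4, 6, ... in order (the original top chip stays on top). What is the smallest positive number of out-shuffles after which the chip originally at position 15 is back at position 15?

8

Follow position 15 under repeated out-shuffles:
15 → 12 → 6 → 11 → 4 → 7 → 13 → 8 → 15
It first returns after 8 out-shuffles.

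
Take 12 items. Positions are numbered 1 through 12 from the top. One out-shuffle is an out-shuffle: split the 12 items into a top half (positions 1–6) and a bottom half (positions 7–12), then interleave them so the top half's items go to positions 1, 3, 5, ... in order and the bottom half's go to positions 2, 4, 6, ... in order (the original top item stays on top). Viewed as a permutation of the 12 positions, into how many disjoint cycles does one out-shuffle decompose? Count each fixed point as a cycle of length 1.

Trace each unvisited position around until it returns:
(1) (2 3 5 9 6 11 10 8 4 7) (12)
3 cycles in total.

3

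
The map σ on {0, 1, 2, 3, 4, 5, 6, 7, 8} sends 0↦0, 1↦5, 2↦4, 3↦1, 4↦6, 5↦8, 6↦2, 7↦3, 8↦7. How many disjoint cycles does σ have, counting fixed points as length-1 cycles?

Cycle decomposition: (0) (1 5 8 7 3) (2 4 6).
3 cycles.

3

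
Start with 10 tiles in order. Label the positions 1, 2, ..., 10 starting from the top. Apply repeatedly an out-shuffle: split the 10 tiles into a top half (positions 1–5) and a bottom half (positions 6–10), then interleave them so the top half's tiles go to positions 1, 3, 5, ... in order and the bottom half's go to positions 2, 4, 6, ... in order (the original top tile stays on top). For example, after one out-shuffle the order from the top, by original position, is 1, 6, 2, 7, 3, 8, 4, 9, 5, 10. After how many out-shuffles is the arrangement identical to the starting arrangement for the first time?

6

The out-shuffle permutes the 10 positions with cycle lengths [1, 1, 2, 6].
Every tile is home exactly when every cycle has completed a whole number of laps, i.e. after lcm(1, 2, 6) = 6 out-shuffles.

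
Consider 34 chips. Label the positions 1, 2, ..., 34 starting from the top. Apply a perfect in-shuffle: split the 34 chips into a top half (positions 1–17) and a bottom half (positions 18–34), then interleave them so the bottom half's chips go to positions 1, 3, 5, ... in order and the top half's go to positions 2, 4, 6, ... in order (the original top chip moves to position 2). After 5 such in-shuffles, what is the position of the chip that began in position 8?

11

Track the chip's position through each in-shuffle:
8 → 16 → 32 → 29 → 23 → 11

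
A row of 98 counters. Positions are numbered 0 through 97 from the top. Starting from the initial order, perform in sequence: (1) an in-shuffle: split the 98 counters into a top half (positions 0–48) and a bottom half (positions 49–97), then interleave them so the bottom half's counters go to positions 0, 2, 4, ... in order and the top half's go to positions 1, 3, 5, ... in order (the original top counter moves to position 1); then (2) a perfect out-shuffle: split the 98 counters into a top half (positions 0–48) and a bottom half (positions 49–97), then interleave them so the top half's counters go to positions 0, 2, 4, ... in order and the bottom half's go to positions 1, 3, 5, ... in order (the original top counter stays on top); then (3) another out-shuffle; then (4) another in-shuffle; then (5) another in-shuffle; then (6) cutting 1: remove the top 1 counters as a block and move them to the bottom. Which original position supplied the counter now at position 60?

Undo the operations in reverse order, starting from position 60:
  undo op 6 (cut 1): 60 ← 61
  undo op 5 (in-shuffle, from top half): 61 ← 30
  undo op 4 (in-shuffle, from bottom half): 30 ← 64
  undo op 3 (out-shuffle, from top half): 64 ← 32
  undo op 2 (out-shuffle, from top half): 32 ← 16
  undo op 1 (in-shuffle, from bottom half): 16 ← 57
So the counter at position 60 came from original position 57.

57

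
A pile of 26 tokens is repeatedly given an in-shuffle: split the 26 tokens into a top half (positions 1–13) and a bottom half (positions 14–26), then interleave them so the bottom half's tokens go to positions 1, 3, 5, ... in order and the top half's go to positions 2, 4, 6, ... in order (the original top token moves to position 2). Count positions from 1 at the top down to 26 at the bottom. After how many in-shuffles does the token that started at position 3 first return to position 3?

Follow position 3 under repeated in-shuffles:
3 → 6 → 12 → 24 → 21 → 15 → 3
It first returns after 6 in-shuffles.

6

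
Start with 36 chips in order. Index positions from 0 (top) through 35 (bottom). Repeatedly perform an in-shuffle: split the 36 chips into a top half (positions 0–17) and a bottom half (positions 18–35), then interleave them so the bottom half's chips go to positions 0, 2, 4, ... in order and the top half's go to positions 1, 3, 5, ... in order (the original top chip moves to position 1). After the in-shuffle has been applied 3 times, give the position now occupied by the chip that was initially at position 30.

Track the chip's position through each in-shuffle:
30 → 24 → 12 → 25

25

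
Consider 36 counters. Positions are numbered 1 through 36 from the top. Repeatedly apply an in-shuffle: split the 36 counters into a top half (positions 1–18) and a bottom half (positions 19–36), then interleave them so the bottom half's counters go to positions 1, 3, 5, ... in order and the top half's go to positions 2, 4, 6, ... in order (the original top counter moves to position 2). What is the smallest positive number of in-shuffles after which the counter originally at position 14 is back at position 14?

Follow position 14 under repeated in-shuffles:
14 → 28 → 19 → 1 → 2 → 4 → 8 → 16 → ... → 14 (length 36)
It first returns after 36 in-shuffles.

36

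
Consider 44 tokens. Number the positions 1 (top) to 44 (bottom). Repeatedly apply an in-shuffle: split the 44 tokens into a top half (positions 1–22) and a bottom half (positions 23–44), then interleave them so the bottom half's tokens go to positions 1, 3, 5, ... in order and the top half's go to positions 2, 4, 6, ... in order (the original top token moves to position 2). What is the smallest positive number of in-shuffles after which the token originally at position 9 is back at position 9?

4

Follow position 9 under repeated in-shuffles:
9 → 18 → 36 → 27 → 9
It first returns after 4 in-shuffles.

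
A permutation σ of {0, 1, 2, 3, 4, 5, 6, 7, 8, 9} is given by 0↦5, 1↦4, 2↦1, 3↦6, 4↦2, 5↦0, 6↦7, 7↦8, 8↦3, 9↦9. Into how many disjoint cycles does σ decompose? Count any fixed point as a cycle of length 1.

4

Cycle decomposition: (0 5) (1 4 2) (3 6 7 8) (9).
4 cycles.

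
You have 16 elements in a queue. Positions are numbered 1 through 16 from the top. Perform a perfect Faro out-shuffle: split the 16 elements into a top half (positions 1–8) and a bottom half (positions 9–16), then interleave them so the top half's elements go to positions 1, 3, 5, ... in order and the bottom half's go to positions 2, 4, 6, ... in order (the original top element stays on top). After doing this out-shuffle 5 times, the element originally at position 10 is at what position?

Track the element's position through each out-shuffle:
10 → 4 → 7 → 13 → 10 → 4

4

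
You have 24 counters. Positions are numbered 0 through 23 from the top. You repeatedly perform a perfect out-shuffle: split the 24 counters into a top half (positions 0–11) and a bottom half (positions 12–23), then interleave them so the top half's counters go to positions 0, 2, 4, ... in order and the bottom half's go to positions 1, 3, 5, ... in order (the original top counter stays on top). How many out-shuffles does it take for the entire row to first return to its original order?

The out-shuffle permutes the 24 positions with cycle lengths [1, 1, 11, 11].
Every counter is home exactly when every cycle has completed a whole number of laps, i.e. after lcm(1, 11) = 11 out-shuffles.

11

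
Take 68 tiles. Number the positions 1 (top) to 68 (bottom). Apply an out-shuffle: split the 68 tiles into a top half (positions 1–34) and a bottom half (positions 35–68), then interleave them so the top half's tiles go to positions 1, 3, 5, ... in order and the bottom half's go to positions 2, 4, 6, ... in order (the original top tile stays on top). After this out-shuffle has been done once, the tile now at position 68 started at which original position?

Work backwards from position 68, undoing one out-shuffle at a time:
68 ← 68
So the tile now at position 68 started at position 68.

68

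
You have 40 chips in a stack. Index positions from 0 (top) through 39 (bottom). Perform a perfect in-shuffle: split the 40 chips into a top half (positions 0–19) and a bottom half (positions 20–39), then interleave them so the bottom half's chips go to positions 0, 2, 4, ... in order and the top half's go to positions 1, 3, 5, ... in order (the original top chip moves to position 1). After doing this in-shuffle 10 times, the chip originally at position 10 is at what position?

29

Track the chip's position through each in-shuffle:
10 → 21 → 2 → 5 → 11 → 23 → 6 → 13 → 27 → 14 → 29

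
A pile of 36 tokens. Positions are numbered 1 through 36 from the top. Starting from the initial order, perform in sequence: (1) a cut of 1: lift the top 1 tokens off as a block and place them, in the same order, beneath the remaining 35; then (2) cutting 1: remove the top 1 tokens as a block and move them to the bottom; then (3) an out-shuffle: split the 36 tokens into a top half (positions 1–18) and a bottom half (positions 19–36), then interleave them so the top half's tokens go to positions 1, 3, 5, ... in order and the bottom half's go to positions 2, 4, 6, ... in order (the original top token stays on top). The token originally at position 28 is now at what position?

Track the token from position 28 forward through each operation:
  after op 1 (cut 1): 28 → 27
  after op 2 (cut 1): 27 → 26
  after op 3 (out-shuffle): 26 → 16

16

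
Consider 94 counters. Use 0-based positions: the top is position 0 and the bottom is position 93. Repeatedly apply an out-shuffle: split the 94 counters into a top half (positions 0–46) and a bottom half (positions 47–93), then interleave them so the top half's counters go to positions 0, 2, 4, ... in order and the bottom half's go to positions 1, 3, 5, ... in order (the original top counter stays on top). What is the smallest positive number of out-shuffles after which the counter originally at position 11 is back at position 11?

10

Follow position 11 under repeated out-shuffles:
11 → 22 → 44 → 88 → 83 → 73 → 53 → 13 → 26 → 52 → 11
It first returns after 10 out-shuffles.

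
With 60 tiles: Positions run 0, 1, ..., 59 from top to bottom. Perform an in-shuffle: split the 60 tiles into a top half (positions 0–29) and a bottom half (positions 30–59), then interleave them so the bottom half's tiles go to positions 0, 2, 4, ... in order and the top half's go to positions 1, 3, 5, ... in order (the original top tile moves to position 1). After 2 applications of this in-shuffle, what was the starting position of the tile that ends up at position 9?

32

Work backwards from position 9, undoing one in-shuffle at a time:
9 ← 4 ← 32
So the tile now at position 9 started at position 32.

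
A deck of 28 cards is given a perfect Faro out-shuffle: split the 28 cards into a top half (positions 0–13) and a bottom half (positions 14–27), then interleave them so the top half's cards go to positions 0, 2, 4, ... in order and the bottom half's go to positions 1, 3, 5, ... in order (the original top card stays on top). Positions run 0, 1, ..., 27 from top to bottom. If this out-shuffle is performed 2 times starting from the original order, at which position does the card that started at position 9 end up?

Track the card's position through each out-shuffle:
9 → 18 → 9

9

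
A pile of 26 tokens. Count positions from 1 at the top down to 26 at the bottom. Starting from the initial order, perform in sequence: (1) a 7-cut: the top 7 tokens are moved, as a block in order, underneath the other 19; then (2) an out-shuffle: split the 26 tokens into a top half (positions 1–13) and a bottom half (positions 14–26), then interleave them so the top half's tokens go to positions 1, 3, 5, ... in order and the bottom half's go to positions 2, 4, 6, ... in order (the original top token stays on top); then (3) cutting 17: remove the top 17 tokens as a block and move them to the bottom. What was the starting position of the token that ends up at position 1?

3

Undo the operations in reverse order, starting from position 1:
  undo op 3 (cut 17): 1 ← 18
  undo op 2 (out-shuffle, from bottom half): 18 ← 22
  undo op 1 (cut 7): 22 ← 3
So the token at position 1 came from original position 3.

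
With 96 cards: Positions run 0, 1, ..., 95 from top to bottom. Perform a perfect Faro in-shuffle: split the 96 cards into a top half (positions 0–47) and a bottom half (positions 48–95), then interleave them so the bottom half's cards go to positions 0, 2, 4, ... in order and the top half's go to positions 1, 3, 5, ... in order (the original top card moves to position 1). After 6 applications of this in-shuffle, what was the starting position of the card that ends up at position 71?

Work backwards from position 71, undoing one in-shuffle at a time:
71 ← 35 ← 17 ← 8 ← 52 ← 74 ← 85
So the card now at position 71 started at position 85.

85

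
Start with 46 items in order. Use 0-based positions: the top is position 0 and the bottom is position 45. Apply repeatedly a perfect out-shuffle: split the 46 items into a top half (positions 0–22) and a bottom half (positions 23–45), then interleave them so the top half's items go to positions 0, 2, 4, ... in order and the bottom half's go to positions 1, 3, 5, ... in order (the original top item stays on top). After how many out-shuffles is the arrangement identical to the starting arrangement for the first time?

12

The out-shuffle permutes the 46 positions with cycle lengths [1, 1, 2, 4, 4, 4, 6, 12, 12].
Every item is home exactly when every cycle has completed a whole number of laps, i.e. after lcm(1, 2, 4, 6, 12) = 12 out-shuffles.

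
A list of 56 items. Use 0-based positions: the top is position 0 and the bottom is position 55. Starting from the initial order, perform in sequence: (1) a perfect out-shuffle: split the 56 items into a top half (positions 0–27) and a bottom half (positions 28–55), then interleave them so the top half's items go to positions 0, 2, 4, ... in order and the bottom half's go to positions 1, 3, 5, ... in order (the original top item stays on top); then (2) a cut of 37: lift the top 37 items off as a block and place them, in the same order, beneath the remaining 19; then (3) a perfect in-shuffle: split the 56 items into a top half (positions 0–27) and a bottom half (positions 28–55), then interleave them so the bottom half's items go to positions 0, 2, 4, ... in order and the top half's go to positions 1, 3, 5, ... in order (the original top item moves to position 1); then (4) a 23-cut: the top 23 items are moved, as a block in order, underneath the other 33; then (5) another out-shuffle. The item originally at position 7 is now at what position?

31

Track the item from position 7 forward through each operation:
  after op 1 (out-shuffle): 7 → 14
  after op 2 (cut 37): 14 → 33
  after op 3 (in-shuffle): 33 → 10
  after op 4 (cut 23): 10 → 43
  after op 5 (out-shuffle): 43 → 31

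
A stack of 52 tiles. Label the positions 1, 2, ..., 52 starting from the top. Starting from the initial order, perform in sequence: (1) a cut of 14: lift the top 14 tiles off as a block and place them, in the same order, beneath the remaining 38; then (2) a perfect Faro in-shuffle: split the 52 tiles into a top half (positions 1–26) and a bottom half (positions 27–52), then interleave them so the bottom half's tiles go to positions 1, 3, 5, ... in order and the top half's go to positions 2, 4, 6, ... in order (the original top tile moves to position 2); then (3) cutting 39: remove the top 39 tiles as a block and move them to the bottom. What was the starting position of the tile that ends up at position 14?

Undo the operations in reverse order, starting from position 14:
  undo op 3 (cut 39): 14 ← 1
  undo op 2 (in-shuffle, from bottom half): 1 ← 27
  undo op 1 (cut 14): 27 ← 41
So the tile at position 14 came from original position 41.

41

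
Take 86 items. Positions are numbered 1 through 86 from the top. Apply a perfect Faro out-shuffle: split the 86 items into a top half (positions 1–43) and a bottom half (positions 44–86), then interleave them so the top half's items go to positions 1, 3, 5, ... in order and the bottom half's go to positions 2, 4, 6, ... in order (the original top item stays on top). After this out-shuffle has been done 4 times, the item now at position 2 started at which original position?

17

Work backwards from position 2, undoing one out-shuffle at a time:
2 ← 44 ← 65 ← 33 ← 17
So the item now at position 2 started at position 17.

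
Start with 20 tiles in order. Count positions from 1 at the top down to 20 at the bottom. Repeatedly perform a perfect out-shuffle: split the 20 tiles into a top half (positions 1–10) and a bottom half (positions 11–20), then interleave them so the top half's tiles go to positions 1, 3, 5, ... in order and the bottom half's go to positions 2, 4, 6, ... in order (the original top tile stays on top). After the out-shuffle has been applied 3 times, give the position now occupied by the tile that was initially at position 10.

Track the tile's position through each out-shuffle:
10 → 19 → 18 → 16

16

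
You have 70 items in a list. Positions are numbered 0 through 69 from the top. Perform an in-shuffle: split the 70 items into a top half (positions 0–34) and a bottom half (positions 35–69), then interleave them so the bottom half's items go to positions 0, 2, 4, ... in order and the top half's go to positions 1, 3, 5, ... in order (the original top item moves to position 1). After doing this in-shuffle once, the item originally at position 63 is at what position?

Track the item's position through each in-shuffle:
63 → 56

56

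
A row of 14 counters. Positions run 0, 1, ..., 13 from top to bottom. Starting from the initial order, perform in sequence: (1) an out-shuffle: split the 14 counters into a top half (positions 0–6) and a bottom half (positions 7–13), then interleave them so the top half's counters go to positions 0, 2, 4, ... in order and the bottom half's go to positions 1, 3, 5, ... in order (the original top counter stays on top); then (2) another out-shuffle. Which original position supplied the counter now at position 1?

10

Undo the operations in reverse order, starting from position 1:
  undo op 2 (out-shuffle, from bottom half): 1 ← 7
  undo op 1 (out-shuffle, from bottom half): 7 ← 10
So the counter at position 1 came from original position 10.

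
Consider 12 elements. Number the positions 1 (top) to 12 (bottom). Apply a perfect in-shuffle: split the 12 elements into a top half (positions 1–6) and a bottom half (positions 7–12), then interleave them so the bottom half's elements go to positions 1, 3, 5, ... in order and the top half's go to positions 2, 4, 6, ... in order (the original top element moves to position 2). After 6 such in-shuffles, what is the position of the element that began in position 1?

12

Track the element's position through each in-shuffle:
1 → 2 → 4 → 8 → 3 → 6 → 12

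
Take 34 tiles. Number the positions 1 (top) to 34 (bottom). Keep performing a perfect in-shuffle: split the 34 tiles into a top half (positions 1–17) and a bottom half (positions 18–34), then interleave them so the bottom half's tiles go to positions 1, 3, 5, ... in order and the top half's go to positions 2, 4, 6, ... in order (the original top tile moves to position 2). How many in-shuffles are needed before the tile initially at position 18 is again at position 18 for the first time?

Follow position 18 under repeated in-shuffles:
18 → 1 → 2 → 4 → 8 → 16 → 32 → 29 → 23 → 11 → 22 → 9 → 18
It first returns after 12 in-shuffles.

12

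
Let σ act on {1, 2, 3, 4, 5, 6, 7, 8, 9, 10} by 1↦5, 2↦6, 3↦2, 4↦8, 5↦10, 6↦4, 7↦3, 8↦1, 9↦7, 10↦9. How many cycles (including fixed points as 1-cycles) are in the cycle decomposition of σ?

1

Cycle decomposition: (1 5 10 9 7 3 2 6 4 8).
1 cycle.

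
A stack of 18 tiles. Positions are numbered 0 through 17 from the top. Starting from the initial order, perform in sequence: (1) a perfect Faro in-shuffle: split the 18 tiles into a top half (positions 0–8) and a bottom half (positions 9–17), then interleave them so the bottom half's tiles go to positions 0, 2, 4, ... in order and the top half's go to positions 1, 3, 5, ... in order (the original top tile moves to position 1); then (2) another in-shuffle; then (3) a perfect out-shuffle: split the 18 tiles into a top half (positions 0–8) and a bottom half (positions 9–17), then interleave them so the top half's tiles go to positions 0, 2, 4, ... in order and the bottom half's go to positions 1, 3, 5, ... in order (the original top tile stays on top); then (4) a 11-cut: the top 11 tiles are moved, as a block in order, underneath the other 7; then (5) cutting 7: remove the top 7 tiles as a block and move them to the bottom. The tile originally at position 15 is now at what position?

12

Track the tile from position 15 forward through each operation:
  after op 1 (in-shuffle): 15 → 12
  after op 2 (in-shuffle): 12 → 6
  after op 3 (out-shuffle): 6 → 12
  after op 4 (cut 11): 12 → 1
  after op 5 (cut 7): 1 → 12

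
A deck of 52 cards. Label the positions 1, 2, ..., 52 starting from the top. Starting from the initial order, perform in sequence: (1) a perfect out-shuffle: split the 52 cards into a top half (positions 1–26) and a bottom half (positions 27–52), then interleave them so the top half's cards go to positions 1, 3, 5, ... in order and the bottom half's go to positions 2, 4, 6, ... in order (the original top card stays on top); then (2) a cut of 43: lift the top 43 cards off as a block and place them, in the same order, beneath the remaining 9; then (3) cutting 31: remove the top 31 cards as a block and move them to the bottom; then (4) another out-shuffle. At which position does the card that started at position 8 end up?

38

Track the card from position 8 forward through each operation:
  after op 1 (out-shuffle): 8 → 15
  after op 2 (cut 43): 15 → 24
  after op 3 (cut 31): 24 → 45
  after op 4 (out-shuffle): 45 → 38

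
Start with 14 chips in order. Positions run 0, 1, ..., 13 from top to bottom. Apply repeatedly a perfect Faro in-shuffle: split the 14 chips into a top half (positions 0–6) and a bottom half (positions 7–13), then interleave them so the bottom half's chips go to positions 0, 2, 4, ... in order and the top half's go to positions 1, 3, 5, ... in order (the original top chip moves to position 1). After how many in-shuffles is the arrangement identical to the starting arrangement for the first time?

4

The in-shuffle permutes the 14 positions with cycle lengths [2, 4, 4, 4].
Every chip is home exactly when every cycle has completed a whole number of laps, i.e. after lcm(2, 4) = 4 in-shuffles.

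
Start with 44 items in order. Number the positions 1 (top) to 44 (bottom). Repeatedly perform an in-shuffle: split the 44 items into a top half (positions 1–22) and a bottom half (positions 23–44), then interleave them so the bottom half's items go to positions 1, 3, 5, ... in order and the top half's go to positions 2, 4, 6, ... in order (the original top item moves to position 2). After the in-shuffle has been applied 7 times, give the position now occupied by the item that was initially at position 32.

Track the item's position through each in-shuffle:
32 → 19 → 38 → 31 → 17 → 34 → 23 → 1

1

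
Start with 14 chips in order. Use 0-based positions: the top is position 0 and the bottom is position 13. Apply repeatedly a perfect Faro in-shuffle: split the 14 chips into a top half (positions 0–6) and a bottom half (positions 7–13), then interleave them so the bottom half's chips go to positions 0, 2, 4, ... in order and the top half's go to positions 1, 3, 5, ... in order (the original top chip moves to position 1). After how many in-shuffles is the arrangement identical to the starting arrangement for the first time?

4

The in-shuffle permutes the 14 positions with cycle lengths [2, 4, 4, 4].
Every chip is home exactly when every cycle has completed a whole number of laps, i.e. after lcm(2, 4) = 4 in-shuffles.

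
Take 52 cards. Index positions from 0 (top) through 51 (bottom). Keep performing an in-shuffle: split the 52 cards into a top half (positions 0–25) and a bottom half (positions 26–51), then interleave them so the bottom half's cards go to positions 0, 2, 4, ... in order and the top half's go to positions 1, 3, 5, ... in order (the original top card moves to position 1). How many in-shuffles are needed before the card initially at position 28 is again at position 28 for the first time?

Follow position 28 under repeated in-shuffles:
28 → 4 → 9 → 19 → 39 → 26 → 0 → 1 → ... → 28 (length 52)
It first returns after 52 in-shuffles.

52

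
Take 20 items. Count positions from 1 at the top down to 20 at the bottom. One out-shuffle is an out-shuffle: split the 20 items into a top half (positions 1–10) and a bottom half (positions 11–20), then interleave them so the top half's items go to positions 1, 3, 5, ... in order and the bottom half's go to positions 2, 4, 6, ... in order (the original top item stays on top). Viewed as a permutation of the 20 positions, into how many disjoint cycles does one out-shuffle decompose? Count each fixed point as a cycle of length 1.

3

Trace each unvisited position around until it returns:
(1) (2 3 5 9 17 14 ... len 18) (20)
3 cycles in total.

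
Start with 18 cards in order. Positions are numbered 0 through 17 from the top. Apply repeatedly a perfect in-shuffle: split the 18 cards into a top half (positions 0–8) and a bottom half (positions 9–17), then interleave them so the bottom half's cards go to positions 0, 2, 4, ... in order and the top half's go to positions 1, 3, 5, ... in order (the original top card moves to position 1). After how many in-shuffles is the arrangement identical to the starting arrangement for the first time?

18

The in-shuffle permutes the 18 positions with cycle lengths [18].
Every card is home exactly when every cycle has completed a whole number of laps, i.e. after lcm(18) = 18 in-shuffles.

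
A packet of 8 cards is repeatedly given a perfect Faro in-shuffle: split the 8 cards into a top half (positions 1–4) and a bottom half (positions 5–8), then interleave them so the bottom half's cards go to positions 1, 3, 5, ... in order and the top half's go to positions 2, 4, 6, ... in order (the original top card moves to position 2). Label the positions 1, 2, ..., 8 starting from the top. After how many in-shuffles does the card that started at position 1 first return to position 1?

Follow position 1 under repeated in-shuffles:
1 → 2 → 4 → 8 → 7 → 5 → 1
It first returns after 6 in-shuffles.

6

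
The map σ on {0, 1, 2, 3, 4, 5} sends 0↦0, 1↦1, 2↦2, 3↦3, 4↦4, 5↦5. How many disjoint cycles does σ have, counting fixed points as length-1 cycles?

Cycle decomposition: (0) (1) (2) (3) (4) (5).
6 cycles.

6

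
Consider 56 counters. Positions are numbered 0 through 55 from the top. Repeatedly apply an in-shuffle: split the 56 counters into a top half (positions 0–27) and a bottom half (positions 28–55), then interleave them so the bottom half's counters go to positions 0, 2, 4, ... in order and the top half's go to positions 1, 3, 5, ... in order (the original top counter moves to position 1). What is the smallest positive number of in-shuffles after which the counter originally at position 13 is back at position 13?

18

Follow position 13 under repeated in-shuffles:
13 → 27 → 55 → 54 → 52 → 48 → 40 → 24 → 49 → 42 → 28 → 0 → 1 → 3 → 7 → 15 → 31 → 6 → 13
It first returns after 18 in-shuffles.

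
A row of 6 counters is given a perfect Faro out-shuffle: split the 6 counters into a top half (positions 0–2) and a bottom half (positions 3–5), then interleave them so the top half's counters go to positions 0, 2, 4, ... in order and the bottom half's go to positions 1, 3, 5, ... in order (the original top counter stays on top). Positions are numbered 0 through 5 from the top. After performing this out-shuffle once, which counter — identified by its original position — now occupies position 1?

Work backwards from position 1, undoing one out-shuffle at a time:
1 ← 3
So the counter now at position 1 started at position 3.

3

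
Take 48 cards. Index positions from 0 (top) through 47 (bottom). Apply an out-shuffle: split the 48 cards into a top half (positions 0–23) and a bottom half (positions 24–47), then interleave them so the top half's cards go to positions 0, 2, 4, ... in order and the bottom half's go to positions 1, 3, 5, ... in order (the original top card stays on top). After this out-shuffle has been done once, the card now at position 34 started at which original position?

17

Work backwards from position 34, undoing one out-shuffle at a time:
34 ← 17
So the card now at position 34 started at position 17.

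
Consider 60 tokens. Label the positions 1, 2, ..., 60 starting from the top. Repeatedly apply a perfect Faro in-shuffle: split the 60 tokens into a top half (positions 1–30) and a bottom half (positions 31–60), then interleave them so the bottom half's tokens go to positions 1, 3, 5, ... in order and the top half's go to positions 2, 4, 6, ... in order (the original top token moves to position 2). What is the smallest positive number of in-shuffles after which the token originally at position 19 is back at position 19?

60

Follow position 19 under repeated in-shuffles:
19 → 38 → 15 → 30 → 60 → 59 → 57 → 53 → ... → 19 (length 60)
It first returns after 60 in-shuffles.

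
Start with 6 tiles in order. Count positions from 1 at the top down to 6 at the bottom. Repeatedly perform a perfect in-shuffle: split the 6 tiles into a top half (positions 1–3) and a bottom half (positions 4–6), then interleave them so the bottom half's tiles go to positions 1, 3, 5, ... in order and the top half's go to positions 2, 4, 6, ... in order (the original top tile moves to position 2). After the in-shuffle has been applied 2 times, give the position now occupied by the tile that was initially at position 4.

2

Track the tile's position through each in-shuffle:
4 → 1 → 2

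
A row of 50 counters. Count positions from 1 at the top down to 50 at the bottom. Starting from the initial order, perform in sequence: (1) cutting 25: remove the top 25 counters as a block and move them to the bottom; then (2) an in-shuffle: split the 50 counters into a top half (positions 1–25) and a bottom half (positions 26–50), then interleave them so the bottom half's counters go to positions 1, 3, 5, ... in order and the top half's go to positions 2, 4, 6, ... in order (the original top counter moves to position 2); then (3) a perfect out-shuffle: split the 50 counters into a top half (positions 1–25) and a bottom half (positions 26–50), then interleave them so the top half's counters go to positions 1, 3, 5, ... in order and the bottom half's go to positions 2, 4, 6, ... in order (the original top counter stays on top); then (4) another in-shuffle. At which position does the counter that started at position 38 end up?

4

Track the counter from position 38 forward through each operation:
  after op 1 (cut 25): 38 → 13
  after op 2 (in-shuffle): 13 → 26
  after op 3 (out-shuffle): 26 → 2
  after op 4 (in-shuffle): 2 → 4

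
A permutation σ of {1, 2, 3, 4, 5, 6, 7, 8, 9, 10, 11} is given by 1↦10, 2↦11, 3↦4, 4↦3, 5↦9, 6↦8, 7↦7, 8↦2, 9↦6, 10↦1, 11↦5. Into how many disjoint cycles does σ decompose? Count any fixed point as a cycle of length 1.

Cycle decomposition: (1 10) (2 11 5 9 6 8) (3 4) (7).
4 cycles.

4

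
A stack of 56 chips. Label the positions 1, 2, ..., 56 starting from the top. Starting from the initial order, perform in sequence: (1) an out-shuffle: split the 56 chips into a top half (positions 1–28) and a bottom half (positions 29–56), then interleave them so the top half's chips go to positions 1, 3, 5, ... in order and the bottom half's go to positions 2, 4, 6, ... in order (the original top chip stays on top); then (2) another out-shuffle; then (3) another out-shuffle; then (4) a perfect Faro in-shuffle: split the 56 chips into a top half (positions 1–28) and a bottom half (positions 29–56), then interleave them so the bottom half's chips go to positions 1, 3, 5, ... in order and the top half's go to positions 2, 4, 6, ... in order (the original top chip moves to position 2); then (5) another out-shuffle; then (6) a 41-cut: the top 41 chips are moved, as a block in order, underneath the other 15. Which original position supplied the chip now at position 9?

49

Undo the operations in reverse order, starting from position 9:
  undo op 6 (cut 41): 9 ← 50
  undo op 5 (out-shuffle, from bottom half): 50 ← 53
  undo op 4 (in-shuffle, from bottom half): 53 ← 55
  undo op 3 (out-shuffle, from top half): 55 ← 28
  undo op 2 (out-shuffle, from bottom half): 28 ← 42
  undo op 1 (out-shuffle, from bottom half): 42 ← 49
So the chip at position 9 came from original position 49.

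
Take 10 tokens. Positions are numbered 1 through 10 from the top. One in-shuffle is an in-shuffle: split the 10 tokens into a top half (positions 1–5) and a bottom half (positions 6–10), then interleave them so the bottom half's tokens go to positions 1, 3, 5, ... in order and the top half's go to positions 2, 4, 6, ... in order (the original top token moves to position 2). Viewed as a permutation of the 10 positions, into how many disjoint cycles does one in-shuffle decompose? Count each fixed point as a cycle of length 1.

Trace each unvisited position around until it returns:
(1 2 4 8 5 10 9 7 3 6)
1 cycle in total.

1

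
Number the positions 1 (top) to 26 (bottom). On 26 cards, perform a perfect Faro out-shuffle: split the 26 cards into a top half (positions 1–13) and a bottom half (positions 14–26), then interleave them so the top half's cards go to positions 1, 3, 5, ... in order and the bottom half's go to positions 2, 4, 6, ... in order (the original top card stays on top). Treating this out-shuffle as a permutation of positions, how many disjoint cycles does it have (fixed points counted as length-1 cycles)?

4

Trace each unvisited position around until it returns:
(1) (2 3 5 9 17 8 ... len 20) (6 11 21 16) (26)
4 cycles in total.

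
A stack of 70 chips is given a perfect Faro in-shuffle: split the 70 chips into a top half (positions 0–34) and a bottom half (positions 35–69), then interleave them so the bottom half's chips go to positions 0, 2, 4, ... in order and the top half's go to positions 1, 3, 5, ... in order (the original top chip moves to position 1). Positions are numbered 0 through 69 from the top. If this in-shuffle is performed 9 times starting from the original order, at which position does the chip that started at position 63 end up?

Track the chip's position through each in-shuffle:
63 → 56 → 42 → 14 → 29 → 59 → 48 → 26 → 53 → 36

36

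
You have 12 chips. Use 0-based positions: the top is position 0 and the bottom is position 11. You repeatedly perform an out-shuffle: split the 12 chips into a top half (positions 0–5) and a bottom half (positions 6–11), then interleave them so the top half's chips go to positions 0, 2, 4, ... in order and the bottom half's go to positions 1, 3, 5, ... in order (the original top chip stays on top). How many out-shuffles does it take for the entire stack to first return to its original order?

The out-shuffle permutes the 12 positions with cycle lengths [1, 1, 10].
Every chip is home exactly when every cycle has completed a whole number of laps, i.e. after lcm(1, 10) = 10 out-shuffles.

10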